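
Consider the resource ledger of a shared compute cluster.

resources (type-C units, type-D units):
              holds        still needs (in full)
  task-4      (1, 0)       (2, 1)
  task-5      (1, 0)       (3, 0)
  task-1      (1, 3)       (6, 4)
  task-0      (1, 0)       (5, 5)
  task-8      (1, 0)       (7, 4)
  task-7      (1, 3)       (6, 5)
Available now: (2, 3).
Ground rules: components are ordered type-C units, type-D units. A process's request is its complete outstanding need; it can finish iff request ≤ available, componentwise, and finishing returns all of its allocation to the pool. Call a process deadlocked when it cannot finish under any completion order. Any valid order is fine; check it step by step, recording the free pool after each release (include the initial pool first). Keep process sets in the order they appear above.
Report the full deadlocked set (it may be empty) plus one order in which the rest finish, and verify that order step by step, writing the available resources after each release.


Deadlocked set: task-1, task-0, task-8 and task-7.
Key observation: once task-4, task-5 finish, the pool peaks at (4, 3) — and every remaining process still needs more type-C units than that.
The rest can finish in the order task-4, task-5. Walking it through:
  pool = (2, 3)
  task-4 needs (2, 1) <= (2, 3) -> finishes; pool += (1, 0) = (3, 3)
  task-5 needs (3, 0) <= (3, 3) -> finishes; pool += (1, 0) = (4, 3)
The stuck group stays short no matter what:
  task-1 still needs (6, 4) but only (4, 3) is free — short on type-C units and type-D units
  task-0 still needs (5, 5) but only (4, 3) is free — short on type-C units and type-D units
  task-8 still needs (7, 4) but only (4, 3) is free — short on type-C units and type-D units
  task-7 still needs (6, 5) but only (4, 3) is free — short on type-C units and type-D units


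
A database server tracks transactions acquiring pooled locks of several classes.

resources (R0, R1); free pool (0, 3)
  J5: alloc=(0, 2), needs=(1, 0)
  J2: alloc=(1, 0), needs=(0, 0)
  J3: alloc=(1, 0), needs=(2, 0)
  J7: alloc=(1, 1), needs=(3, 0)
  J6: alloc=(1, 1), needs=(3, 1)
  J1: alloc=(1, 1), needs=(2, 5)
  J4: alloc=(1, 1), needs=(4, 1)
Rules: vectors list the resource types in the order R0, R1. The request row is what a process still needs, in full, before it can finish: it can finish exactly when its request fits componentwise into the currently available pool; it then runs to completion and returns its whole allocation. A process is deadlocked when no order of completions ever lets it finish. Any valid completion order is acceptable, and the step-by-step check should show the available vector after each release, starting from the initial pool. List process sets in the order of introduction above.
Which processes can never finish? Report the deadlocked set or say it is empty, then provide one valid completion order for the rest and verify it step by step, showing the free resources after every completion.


The deadlocked set is J3, J7, J6, J1 and J4.
Key observation: even finishing J2, J5 leaves just (1, 5) free — too little R0 for any of the remaining processes.
One completion order for the rest: J2, J5. Check, step by step:
  pool = (0, 3)
  run J2 (needs (0, 0), free (0, 3)); after release of (1, 0) the pool is (1, 3)
  run J5 (needs (1, 0), free (1, 3)); after release of (0, 2) the pool is (1, 5)
The stuck group stays short no matter what:
  J3 cannot run: need (2, 0) vs free (1, 5) (insufficient R0)
  J7 cannot run: need (3, 0) vs free (1, 5) (insufficient R0)
  J6 cannot run: need (3, 1) vs free (1, 5) (insufficient R0)
  J1 cannot run: need (2, 5) vs free (1, 5) (insufficient R0)
  J4 cannot run: need (4, 1) vs free (1, 5) (insufficient R0)


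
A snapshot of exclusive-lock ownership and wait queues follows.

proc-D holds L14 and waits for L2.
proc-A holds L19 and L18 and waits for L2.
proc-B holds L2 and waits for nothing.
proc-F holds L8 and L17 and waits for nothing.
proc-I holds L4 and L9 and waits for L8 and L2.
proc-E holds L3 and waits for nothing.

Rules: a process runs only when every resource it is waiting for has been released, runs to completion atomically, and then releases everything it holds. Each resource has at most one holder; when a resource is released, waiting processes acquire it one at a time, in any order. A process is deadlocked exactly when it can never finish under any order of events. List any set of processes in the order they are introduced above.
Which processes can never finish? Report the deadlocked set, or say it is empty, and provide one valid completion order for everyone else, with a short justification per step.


The deadlocked set is empty.
Key observation: there is no circular wait here — follow any chain and it reaches a process that is free to run now.
The rest can finish in the order proc-F, proc-B, proc-I, proc-A, proc-D, proc-E.
Step-by-step check:
  run proc-F (it waits on nothing); releases L8 and L17
  run proc-B (it waits on nothing); releases L2
  proc-I waits on L8 and L2 — all released -> runs and releases L4 and L9
  proc-A waits on L2 — all released -> runs and releases L19 and L18
  proc-D waits on L2 — all released -> runs and releases L14
  run proc-E (it waits on nothing); releases L3


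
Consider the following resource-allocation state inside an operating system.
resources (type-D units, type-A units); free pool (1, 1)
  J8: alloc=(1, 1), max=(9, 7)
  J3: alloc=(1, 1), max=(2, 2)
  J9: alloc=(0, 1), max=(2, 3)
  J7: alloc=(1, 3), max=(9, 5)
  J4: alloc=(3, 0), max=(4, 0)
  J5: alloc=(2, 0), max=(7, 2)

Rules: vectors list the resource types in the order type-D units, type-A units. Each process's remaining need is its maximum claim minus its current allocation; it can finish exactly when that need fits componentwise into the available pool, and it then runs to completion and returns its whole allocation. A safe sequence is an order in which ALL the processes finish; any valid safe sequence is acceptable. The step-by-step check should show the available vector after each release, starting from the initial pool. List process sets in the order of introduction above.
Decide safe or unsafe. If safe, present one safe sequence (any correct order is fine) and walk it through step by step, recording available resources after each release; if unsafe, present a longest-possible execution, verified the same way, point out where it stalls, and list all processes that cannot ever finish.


The state is UNSAFE.
Key observation: even finishing J4, J3, J9, J5 leaves just (7, 3) free — too little type-D units for any of the remaining processes.
Going as far as possible: J4, J3, J9, J5; after that, nothing fits. Step-by-step check:
  pool = (1, 1)
  run J4 (needs (1, 0), free (1, 1)); after release of (3, 0) the pool is (4, 1)
  run J3 (needs (1, 1), free (4, 1)); after release of (1, 1) the pool is (5, 2)
  run J9 (needs (2, 2), free (5, 2)); after release of (0, 1) the pool is (5, 3)
  run J5 (needs (5, 2), free (5, 3)); after release of (2, 0) the pool is (7, 3)
  J8 still needs (8, 6) but only (7, 3) is free — short on type-D units and type-A units
  J7 still needs (8, 2) but only (7, 3) is free — short on type-D units
Processes that can never finish: J8 and J7.


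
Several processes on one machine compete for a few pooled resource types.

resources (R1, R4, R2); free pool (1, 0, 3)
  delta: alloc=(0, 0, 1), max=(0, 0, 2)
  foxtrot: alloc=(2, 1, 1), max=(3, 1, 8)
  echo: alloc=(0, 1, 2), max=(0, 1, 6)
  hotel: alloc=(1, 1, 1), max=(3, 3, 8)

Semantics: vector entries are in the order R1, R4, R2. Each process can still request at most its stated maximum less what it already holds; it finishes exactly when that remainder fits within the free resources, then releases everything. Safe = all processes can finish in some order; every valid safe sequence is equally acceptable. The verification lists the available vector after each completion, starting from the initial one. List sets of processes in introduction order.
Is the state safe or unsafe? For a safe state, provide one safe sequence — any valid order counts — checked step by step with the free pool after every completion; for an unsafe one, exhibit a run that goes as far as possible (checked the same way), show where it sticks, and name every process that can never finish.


UNSAFE — no complete ordering exists.
Key observation: delta, echo can finish, but then (1, 1, 6) is all there is, and the blocked group's R2 demands exceed it.
A maximal execution: delta, echo — then nothing else fits. Check, step by step:
  pool = (1, 0, 3)
  delta needs (0, 0, 1) <= (1, 0, 3) -> finishes; pool += (0, 0, 1) = (1, 0, 4)
  echo needs (0, 0, 4) <= (1, 0, 4) -> finishes; pool += (0, 1, 2) = (1, 1, 6)
  blocked: foxtrot wants (1, 0, 7), pool (1, 1, 6) — not enough R2
  blocked: hotel wants (2, 2, 7), pool (1, 1, 6) — not enough R1, R4 and R2
Processes that can never finish: foxtrot and hotel.


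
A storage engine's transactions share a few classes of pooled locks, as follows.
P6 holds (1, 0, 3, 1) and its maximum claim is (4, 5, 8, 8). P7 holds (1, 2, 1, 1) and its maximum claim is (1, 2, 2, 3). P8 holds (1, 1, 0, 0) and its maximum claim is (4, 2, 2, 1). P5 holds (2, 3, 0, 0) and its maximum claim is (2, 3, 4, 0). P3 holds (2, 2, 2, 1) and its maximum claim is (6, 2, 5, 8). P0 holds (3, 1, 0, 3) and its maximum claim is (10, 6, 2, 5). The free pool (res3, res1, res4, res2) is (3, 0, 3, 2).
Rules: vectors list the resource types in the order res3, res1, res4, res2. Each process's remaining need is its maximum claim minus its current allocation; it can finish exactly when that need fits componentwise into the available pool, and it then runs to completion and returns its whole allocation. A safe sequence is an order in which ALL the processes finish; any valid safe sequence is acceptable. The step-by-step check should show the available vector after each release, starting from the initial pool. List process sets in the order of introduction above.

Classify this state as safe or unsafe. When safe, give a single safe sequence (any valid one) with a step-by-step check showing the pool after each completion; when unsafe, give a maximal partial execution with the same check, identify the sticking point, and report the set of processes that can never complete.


UNSAFE.
Key observation: res2 is the bottleneck — with P7, P5, P8, P0 done the pool holds (10, 7, 4, 6), short of every remaining need.
The run P7, P5, P8, P0 cannot be extended any further. Check, step by step:
  pool = (3, 0, 3, 2)
  P7 needs (0, 0, 1, 2) <= (3, 0, 3, 2) -> finishes; pool += (1, 2, 1, 1) = (4, 2, 4, 3)
  P5 needs (0, 0, 4, 0) <= (4, 2, 4, 3) -> finishes; pool += (2, 3, 0, 0) = (6, 5, 4, 3)
  P8 needs (3, 1, 2, 1) <= (6, 5, 4, 3) -> finishes; pool += (1, 1, 0, 0) = (7, 6, 4, 3)
  P0 needs (7, 5, 2, 2) <= (7, 6, 4, 3) -> finishes; pool += (3, 1, 0, 3) = (10, 7, 4, 6)
  P6 still needs (3, 5, 5, 7) but only (10, 7, 4, 6) is free — short on res4 and res2
  P3 still needs (4, 0, 3, 7) but only (10, 7, 4, 6) is free — short on res2
Processes that can never finish: P6 and P3.


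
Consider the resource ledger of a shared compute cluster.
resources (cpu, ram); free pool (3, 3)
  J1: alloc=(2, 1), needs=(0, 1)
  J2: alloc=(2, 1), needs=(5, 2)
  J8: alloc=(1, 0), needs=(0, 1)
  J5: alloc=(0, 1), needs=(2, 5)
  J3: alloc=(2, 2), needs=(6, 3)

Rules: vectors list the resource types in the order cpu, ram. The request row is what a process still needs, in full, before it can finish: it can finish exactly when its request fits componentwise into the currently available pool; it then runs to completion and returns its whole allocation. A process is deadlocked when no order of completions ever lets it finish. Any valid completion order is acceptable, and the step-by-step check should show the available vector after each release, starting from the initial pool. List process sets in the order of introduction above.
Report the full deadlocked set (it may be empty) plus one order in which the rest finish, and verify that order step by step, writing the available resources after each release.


No process is deadlocked.
Key observation: there is always a runnable process — J1 first — so the state unwinds completely.
One completion order for the rest: J1, J8, J2, J3, J5. Verifying each step:
  pool = (3, 3)
  run J1 (needs (0, 1), free (3, 3)); after release of (2, 1) the pool is (5, 4)
  run J8 (needs (0, 1), free (5, 4)); after release of (1, 0) the pool is (6, 4)
  run J2 (needs (5, 2), free (6, 4)); after release of (2, 1) the pool is (8, 5)
  run J3 (needs (6, 3), free (8, 5)); after release of (2, 2) the pool is (10, 7)
  run J5 (needs (2, 5), free (10, 7)); after release of (0, 1) the pool is (10, 8)


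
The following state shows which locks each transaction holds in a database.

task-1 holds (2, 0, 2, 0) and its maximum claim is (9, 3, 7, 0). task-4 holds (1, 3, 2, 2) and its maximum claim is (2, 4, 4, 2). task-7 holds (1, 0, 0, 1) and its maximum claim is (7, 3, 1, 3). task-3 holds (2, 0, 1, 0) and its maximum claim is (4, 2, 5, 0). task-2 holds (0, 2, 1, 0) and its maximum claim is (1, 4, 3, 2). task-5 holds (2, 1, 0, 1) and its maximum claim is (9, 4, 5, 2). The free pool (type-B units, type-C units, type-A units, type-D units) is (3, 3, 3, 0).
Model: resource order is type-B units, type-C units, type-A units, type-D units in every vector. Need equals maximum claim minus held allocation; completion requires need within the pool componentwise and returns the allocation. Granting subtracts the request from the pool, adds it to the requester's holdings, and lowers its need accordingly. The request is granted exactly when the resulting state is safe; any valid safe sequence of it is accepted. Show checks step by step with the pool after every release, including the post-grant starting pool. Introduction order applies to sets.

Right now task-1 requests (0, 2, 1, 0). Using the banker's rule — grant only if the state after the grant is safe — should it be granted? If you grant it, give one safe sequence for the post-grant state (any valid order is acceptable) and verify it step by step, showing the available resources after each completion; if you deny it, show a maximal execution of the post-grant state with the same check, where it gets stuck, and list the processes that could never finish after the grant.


GRANT. The post-grant state is safe; one safe sequence: task-4, task-2, task-3, task-7, task-5, task-1.
Key observation: (3, 1, 2, 0) free after granting still covers task-4 first, and each release covers the next.
Step-by-step check of the post-grant state:
  pool = (3, 1, 2, 0)
  task-4 needs (1, 1, 2, 0) <= (3, 1, 2, 0) -> finishes; pool += (1, 3, 2, 2) = (4, 4, 4, 2)
  task-2 needs (1, 2, 2, 2) <= (4, 4, 4, 2) -> finishes; pool += (0, 2, 1, 0) = (4, 6, 5, 2)
  task-3 needs (2, 2, 4, 0) <= (4, 6, 5, 2) -> finishes; pool += (2, 0, 1, 0) = (6, 6, 6, 2)
  task-7 needs (6, 3, 1, 2) <= (6, 6, 6, 2) -> finishes; pool += (1, 0, 0, 1) = (7, 6, 6, 3)
  task-5 needs (7, 3, 5, 1) <= (7, 6, 6, 3) -> finishes; pool += (2, 1, 0, 1) = (9, 7, 6, 4)
  task-1 needs (7, 1, 4, 0) <= (9, 7, 6, 4) -> finishes; pool += (2, 2, 3, 0) = (11, 9, 9, 4)


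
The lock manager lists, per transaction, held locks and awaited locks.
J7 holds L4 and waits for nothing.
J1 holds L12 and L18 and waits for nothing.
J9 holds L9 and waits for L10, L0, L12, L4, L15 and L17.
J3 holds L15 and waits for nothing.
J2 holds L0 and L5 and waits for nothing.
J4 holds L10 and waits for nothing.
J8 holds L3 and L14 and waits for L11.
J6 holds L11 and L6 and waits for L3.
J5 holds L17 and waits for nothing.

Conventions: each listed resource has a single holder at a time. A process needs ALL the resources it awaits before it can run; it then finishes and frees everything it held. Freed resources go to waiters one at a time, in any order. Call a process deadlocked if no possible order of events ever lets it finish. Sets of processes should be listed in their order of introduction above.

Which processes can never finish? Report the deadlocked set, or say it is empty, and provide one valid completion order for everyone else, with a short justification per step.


The deadlocked set is J8 and J6.
Key observation: along J8 -> J6 -> J8, each member waits on what the next one holds — a deadlock; no other process is dragged down with it.
The rest can finish in the order J5, J2, J1, J7, J4, J3, J9.
Check, step by step:
  J5: no waits; runs immediately, freeing L17
  J2: no waits; runs immediately, freeing L0 and L5
  J1: no waits; runs immediately, freeing L12 and L18
  J7: no waits; runs immediately, freeing L4
  J4: no waits; runs immediately, freeing L10
  J3: no waits; runs immediately, freeing L15
  J9 waits on L10, L0, L12, L4, L15 and L17 — all released -> runs and releases L9


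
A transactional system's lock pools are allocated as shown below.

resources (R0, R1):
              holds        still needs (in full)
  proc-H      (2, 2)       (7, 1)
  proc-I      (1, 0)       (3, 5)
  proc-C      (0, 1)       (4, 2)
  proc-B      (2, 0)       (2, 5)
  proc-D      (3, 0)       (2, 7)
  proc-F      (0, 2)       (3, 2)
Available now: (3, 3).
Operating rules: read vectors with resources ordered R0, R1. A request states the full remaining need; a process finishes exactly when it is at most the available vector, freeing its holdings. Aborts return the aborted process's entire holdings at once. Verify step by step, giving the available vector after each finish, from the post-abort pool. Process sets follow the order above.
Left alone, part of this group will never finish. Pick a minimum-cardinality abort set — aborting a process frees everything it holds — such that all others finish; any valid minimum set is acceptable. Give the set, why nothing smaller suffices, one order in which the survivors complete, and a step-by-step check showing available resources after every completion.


Abort proc-D.
Key observation: proc-H could never have finished before the abort; with (3, 0) returned by proc-D, it fits at step 4.
Why nothing smaller works: aborting no one leaves the state deadlocked as given.
One survivor order: proc-F, proc-C, proc-B, proc-H, proc-I. Walking it through (post-abort pool first):
  pool = (6, 3)
  proc-F: need (3, 2) fits (6, 3); releases (0, 2), pool now (6, 5)
  proc-C: need (4, 2) fits (6, 5); releases (0, 1), pool now (6, 6)
  proc-B: need (2, 5) fits (6, 6); releases (2, 0), pool now (8, 6)
  proc-H: need (7, 1) fits (8, 6); releases (2, 2), pool now (10, 8)
  proc-I: need (3, 5) fits (10, 8); releases (1, 0), pool now (11, 8)


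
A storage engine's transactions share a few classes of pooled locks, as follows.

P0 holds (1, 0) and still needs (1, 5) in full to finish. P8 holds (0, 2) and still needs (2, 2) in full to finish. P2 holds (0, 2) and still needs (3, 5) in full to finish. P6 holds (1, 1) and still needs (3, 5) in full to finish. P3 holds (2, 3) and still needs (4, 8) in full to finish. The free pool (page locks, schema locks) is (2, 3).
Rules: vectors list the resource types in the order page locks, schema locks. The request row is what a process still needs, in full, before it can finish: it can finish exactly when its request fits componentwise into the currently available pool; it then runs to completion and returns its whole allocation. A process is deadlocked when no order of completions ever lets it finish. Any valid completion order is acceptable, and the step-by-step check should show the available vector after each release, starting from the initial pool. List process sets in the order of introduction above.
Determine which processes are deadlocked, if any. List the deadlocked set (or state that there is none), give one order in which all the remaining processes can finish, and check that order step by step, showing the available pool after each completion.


No process is deadlocked.
Key observation: no deadlock: P8 fits now, and the freed resources carry the rest through.
A valid finishing order for the others: P8, P0, P6, P2, P3. Step-by-step check:
  pool = (2, 3)
  P8: need (2, 2) fits (2, 3); releases (0, 2), pool now (2, 5)
  P0: need (1, 5) fits (2, 5); releases (1, 0), pool now (3, 5)
  P6: need (3, 5) fits (3, 5); releases (1, 1), pool now (4, 6)
  P2: need (3, 5) fits (4, 6); releases (0, 2), pool now (4, 8)
  P3: need (4, 8) fits (4, 8); releases (2, 3), pool now (6, 11)


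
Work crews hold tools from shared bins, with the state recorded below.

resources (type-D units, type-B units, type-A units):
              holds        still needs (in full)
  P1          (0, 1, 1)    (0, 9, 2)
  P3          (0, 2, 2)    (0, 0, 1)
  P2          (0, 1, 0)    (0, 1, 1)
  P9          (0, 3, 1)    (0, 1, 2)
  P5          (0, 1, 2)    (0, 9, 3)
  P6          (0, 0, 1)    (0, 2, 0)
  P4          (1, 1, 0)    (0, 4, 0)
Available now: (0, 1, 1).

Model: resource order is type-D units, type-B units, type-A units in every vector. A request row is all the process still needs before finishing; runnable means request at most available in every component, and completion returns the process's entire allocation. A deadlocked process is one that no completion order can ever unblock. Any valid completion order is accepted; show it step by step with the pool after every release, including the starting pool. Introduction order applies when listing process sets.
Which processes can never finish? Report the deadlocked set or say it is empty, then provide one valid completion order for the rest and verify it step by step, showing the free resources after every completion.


The deadlocked set is P1 and P5.
Key observation: once P2, P6, P9, P3, P4 finish, the pool peaks at (1, 8, 5) — and every remaining process still needs more type-B units than that.
One completion order for the rest: P2, P6, P9, P3, P4. Walking it through:
  pool = (0, 1, 1)
  P2: need (0, 1, 1) fits (0, 1, 1); releases (0, 1, 0), pool now (0, 2, 1)
  P6: need (0, 2, 0) fits (0, 2, 1); releases (0, 0, 1), pool now (0, 2, 2)
  P9: need (0, 1, 2) fits (0, 2, 2); releases (0, 3, 1), pool now (0, 5, 3)
  P3: need (0, 0, 1) fits (0, 5, 3); releases (0, 2, 2), pool now (0, 7, 5)
  P4: need (0, 4, 0) fits (0, 7, 5); releases (1, 1, 0), pool now (1, 8, 5)
The blocked processes can never fit:
  P1 cannot run: need (0, 9, 2) vs free (1, 8, 5) (insufficient type-B units)
  P5 cannot run: need (0, 9, 3) vs free (1, 8, 5) (insufficient type-B units)


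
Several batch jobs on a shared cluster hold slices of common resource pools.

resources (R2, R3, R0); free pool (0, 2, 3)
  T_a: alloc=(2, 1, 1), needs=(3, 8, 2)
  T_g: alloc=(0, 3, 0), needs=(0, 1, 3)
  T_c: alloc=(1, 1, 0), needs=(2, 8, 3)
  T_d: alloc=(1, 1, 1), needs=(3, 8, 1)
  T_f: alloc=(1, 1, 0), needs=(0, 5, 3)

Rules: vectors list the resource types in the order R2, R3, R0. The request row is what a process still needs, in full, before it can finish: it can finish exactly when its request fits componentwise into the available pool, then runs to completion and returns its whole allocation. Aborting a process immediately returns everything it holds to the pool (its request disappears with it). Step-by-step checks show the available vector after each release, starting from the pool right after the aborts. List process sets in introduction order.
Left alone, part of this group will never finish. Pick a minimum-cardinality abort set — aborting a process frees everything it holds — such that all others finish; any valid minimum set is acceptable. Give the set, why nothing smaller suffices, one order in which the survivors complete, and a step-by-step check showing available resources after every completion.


Minimum abort set: T_a and T_c.
Key observation: T_d could never have finished before the abort; with (3, 2, 1) returned by T_a and T_c, it fits at step 3.
Minimality, checking each single-abort alternative: T_a alone leaves T_c blocked (short on R3); T_g alone leaves T_a blocked (short on R2 and R3); T_c alone leaves T_a blocked (short on R2 and R3); T_d alone leaves T_a blocked (short on R2 and R3); T_f alone leaves T_a blocked (short on R2 and R3).
One survivor order: T_g, T_f, T_d. Step-by-step check (post-abort pool first):
  pool = (3, 4, 4)
  T_g needs (0, 1, 3) <= (3, 4, 4) -> finishes; pool += (0, 3, 0) = (3, 7, 4)
  T_f needs (0, 5, 3) <= (3, 7, 4) -> finishes; pool += (1, 1, 0) = (4, 8, 4)
  T_d needs (3, 8, 1) <= (4, 8, 4) -> finishes; pool += (1, 1, 1) = (5, 9, 5)


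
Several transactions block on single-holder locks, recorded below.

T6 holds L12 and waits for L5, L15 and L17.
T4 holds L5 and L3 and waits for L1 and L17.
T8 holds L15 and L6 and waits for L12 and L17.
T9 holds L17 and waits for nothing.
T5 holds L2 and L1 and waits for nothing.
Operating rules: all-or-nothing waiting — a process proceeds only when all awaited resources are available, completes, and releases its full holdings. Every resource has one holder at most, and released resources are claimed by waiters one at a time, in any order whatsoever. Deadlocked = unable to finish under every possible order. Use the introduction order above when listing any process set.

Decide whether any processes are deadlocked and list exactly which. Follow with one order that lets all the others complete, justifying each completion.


Deadlocked: T6 and T8.
Key observation: the loop T6 -> T8 -> T6 blocks itself forever; no other process is dragged down with it.
The rest can finish in the order T9, T5, T4.
Check, step by step:
  run T9 (it waits on nothing); releases L17
  run T5 (it waits on nothing); releases L2 and L1
  run T4 (all its waits — L1 and L17 — are resolved); releases L5 and L3


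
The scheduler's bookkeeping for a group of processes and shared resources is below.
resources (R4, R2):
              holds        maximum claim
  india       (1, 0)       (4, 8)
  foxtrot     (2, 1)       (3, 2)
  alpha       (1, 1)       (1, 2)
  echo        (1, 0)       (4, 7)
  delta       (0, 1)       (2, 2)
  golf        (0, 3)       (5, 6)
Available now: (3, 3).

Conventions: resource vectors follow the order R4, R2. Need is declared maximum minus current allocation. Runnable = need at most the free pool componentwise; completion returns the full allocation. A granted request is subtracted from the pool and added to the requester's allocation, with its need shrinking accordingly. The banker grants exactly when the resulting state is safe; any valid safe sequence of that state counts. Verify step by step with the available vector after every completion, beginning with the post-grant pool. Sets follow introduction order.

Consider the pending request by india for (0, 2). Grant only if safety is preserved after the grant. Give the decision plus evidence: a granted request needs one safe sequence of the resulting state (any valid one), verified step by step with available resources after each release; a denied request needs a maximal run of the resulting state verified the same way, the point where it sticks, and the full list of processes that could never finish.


GRANT: granting preserves safety; a valid post-grant sequence is delta, foxtrot, alpha, golf, echo, india.
Key observation: the grant leaves (3, 1) free — enough for delta, whose release restarts the cascade.
Verifying the post-grant state step by step:
  pool = (3, 1)
  delta: need (2, 1) fits (3, 1); releases (0, 1), pool now (3, 2)
  foxtrot: need (1, 1) fits (3, 2); releases (2, 1), pool now (5, 3)
  alpha: need (0, 1) fits (5, 3); releases (1, 1), pool now (6, 4)
  golf: need (5, 3) fits (6, 4); releases (0, 3), pool now (6, 7)
  echo: need (3, 7) fits (6, 7); releases (1, 0), pool now (7, 7)
  india: need (3, 6) fits (7, 7); releases (1, 2), pool now (8, 9)


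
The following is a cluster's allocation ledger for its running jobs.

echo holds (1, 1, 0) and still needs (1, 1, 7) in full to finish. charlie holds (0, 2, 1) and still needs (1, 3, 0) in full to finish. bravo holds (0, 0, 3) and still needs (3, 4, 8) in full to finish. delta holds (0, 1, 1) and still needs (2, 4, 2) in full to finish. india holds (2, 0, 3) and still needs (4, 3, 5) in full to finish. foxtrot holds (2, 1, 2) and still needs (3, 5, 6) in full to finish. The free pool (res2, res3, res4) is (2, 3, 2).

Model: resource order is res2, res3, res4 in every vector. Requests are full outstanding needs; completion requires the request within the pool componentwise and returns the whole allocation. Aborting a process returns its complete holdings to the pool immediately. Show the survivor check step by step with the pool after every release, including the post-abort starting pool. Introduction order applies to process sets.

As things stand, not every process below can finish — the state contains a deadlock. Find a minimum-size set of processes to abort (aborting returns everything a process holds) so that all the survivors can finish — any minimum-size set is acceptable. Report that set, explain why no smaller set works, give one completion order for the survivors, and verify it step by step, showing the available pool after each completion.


The answer: abort foxtrot.
Key observation: india could never have finished before the abort; with (2, 1, 2) returned by foxtrot, it fits at step 3.
No smaller set exists: with zero aborts the deadlock remains.
The survivors complete as delta, charlie, india, bravo, echo. Check, step by step (starting from the post-abort pool):
  pool = (4, 4, 4)
  delta needs (2, 4, 2) <= (4, 4, 4) -> finishes; pool += (0, 1, 1) = (4, 5, 5)
  charlie needs (1, 3, 0) <= (4, 5, 5) -> finishes; pool += (0, 2, 1) = (4, 7, 6)
  india needs (4, 3, 5) <= (4, 7, 6) -> finishes; pool += (2, 0, 3) = (6, 7, 9)
  bravo needs (3, 4, 8) <= (6, 7, 9) -> finishes; pool += (0, 0, 3) = (6, 7, 12)
  echo needs (1, 1, 7) <= (6, 7, 12) -> finishes; pool += (1, 1, 0) = (7, 8, 12)


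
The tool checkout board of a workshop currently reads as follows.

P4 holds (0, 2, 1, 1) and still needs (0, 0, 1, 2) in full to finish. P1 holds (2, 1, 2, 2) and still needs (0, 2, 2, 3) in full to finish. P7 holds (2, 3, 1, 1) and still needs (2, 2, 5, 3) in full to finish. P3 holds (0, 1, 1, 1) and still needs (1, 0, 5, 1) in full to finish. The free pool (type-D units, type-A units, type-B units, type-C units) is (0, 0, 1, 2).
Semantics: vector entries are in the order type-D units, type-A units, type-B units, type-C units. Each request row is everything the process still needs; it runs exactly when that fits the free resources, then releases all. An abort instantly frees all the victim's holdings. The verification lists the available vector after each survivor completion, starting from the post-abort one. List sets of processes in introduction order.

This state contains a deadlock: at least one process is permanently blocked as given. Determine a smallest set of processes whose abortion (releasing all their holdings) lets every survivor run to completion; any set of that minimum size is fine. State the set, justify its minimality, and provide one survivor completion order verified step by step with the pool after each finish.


Abort P7.
Key observation: no ordering could ever have run P3 before the abort of P7; with (2, 3, 1, 1) back in the pool it fits at step 3.
No smaller set exists: with zero aborts the deadlock remains.
One survivor order: P1, P4, P3. Check, step by step (post-abort pool first):
  pool = (2, 3, 2, 3)
  P1: need (0, 2, 2, 3) fits (2, 3, 2, 3); releases (2, 1, 2, 2), pool now (4, 4, 4, 5)
  P4: need (0, 0, 1, 2) fits (4, 4, 4, 5); releases (0, 2, 1, 1), pool now (4, 6, 5, 6)
  P3: need (1, 0, 5, 1) fits (4, 6, 5, 6); releases (0, 1, 1, 1), pool now (4, 7, 6, 7)


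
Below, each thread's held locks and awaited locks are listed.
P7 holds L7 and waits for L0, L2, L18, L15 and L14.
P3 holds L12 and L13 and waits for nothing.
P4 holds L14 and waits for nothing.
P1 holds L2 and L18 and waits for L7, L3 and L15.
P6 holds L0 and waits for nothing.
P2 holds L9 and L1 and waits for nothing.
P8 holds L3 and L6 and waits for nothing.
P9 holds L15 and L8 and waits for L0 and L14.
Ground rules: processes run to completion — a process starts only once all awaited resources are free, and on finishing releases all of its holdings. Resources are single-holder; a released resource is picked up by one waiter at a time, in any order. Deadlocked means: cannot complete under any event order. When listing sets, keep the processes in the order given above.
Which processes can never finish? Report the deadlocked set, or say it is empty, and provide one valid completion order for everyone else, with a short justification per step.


Deadlocked: P7 and P1.
Key observation: the waits loop around P7 -> P1 -> P7 with no way out; no other process is dragged down with it.
One completion order for the rest: P4, P6, P8, P2, P3, P9.
Check, step by step:
  P4 waits on nothing -> runs at once and releases L14
  P6 waits on nothing -> runs at once and releases L0
  P8 waits on nothing -> runs at once and releases L3 and L6
  P2 waits on nothing -> runs at once and releases L9 and L1
  P3 waits on nothing -> runs at once and releases L12 and L13
  P9: everything it awaited (L0 and L14) is free; runs, freeing L15 and L8


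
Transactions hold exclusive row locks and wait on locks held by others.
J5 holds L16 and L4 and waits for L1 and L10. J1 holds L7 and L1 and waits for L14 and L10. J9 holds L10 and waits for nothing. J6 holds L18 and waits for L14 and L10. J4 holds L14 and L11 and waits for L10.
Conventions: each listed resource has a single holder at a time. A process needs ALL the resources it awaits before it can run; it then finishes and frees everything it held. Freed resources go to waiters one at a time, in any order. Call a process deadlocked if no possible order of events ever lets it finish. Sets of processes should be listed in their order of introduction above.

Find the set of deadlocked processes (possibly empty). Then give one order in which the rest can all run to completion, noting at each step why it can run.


No process is deadlocked.
Key observation: every chain of waits terminates; starting from the processes that wait on nothing, all the rest unlock in turn.
One completion order for the rest: J9, J4, J1, J6, J5.
Check, step by step:
  J9: no waits; runs immediately, freeing L10
  J4 waits on L10 — all released -> runs and releases L14 and L11
  J1 waits on L14 and L10 — all released -> runs and releases L7 and L1
  J6 waits on L14 and L10 — all released -> runs and releases L18
  J5 waits on L1 and L10 — all released -> runs and releases L16 and L4


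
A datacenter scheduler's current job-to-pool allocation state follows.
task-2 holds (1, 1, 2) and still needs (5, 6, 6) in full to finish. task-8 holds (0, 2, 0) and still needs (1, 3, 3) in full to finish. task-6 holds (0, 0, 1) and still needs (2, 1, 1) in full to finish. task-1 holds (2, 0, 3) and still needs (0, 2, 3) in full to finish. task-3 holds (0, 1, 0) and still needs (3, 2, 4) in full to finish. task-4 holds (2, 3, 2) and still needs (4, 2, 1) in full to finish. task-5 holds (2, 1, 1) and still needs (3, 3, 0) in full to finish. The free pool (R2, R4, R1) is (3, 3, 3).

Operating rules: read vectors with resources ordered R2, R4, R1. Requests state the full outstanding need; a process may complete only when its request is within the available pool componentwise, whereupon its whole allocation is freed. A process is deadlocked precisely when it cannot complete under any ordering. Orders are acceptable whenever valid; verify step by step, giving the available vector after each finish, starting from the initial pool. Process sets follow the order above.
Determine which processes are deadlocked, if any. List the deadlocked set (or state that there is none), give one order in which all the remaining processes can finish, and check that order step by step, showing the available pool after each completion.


The deadlocked set is empty.
Key observation: starting with task-8, each completion frees enough for the next — no one is permanently blocked.
One completion order for the rest: task-8, task-1, task-4, task-3, task-6, task-5, task-2. Verifying each step:
  pool = (3, 3, 3)
  run task-8 (needs (1, 3, 3), free (3, 3, 3)); after release of (0, 2, 0) the pool is (3, 5, 3)
  run task-1 (needs (0, 2, 3), free (3, 5, 3)); after release of (2, 0, 3) the pool is (5, 5, 6)
  run task-4 (needs (4, 2, 1), free (5, 5, 6)); after release of (2, 3, 2) the pool is (7, 8, 8)
  run task-3 (needs (3, 2, 4), free (7, 8, 8)); after release of (0, 1, 0) the pool is (7, 9, 8)
  run task-6 (needs (2, 1, 1), free (7, 9, 8)); after release of (0, 0, 1) the pool is (7, 9, 9)
  run task-5 (needs (3, 3, 0), free (7, 9, 9)); after release of (2, 1, 1) the pool is (9, 10, 10)
  run task-2 (needs (5, 6, 6), free (9, 10, 10)); after release of (1, 1, 2) the pool is (10, 11, 12)


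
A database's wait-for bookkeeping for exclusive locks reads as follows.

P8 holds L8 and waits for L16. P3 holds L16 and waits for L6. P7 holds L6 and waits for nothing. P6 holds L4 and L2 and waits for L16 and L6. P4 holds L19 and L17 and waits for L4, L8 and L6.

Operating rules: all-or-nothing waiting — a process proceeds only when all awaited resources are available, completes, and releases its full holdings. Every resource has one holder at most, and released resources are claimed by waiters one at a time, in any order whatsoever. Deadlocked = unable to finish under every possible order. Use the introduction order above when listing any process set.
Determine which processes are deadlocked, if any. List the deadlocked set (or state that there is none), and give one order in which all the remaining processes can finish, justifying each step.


No process is deadlocked.
Key observation: the wait graph is acyclic; completion cascades from the unblocked processes through everyone else.
The rest can finish in the order P7, P3, P6, P8, P4.
Verifying each step:
  P7: no waits; runs immediately, freeing L6
  P3 waits on L6 — all released -> runs and releases L16
  P6 waits on L16 and L6 — all released -> runs and releases L4 and L2
  P8 waits on L16 — all released -> runs and releases L8
  P4 waits on L4, L8 and L6 — all released -> runs and releases L19 and L17


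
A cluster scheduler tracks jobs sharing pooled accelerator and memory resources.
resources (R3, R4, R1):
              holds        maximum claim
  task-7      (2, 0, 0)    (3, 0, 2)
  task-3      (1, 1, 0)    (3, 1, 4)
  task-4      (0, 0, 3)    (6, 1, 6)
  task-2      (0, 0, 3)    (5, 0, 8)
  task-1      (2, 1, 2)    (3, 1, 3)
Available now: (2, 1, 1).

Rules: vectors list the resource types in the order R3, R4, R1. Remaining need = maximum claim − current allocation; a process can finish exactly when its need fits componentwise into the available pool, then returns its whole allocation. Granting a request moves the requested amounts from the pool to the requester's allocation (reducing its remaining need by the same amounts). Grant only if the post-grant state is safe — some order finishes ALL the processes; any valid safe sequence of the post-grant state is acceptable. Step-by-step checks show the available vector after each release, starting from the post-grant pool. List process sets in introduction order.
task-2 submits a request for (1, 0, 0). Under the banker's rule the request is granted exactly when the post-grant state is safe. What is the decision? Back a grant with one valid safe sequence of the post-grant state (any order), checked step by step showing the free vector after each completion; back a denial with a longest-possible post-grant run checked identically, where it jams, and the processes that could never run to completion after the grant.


DENY: after the grant no complete ordering would exist.
Key observation: after task-1, task-7 the pool peaks at (5, 2, 3), and each blocked process is short somewhere: task-3 on R1; task-4 on R3; task-2 on R1.
After a pretend grant, a maximal execution: task-1, task-7 — then nothing else fits. Check, step by step:
  pool = (1, 1, 1)
  task-1: need (1, 0, 1) fits (1, 1, 1); releases (2, 1, 2), pool now (3, 2, 3)
  task-7: need (1, 0, 2) fits (3, 2, 3); releases (2, 0, 0), pool now (5, 2, 3)
  task-3 cannot run: need (2, 0, 4) vs free (5, 2, 3) (insufficient R1)
  task-4 cannot run: need (6, 1, 3) vs free (5, 2, 3) (insufficient R3)
  task-2 cannot run: need (4, 0, 5) vs free (5, 2, 3) (insufficient R1)
Post-grant, the permanently blocked set is task-3, task-4 and task-2.
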